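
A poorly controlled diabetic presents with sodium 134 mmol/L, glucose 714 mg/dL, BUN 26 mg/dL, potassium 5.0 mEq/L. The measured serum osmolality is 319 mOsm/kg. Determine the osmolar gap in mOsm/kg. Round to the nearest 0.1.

2.0 mOsm/kg

Calculated osmolality = 2·Na + glucose/18 + BUN/2.8
= 2·134 + 714/18 + 26/2.8
= 268 + 39.67 + 9.29
= 316.96 mOsm/kg ≈ 317.0 mOsm/kg
Osmolar gap = measured − calculated = 319 − 317.0 = 2.0 mOsm/kg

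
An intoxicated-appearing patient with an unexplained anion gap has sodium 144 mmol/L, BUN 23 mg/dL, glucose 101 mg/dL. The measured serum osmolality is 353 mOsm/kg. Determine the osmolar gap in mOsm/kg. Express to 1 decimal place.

51.2 mOsm/kg

Calculated osmolality = 2·Na + glucose/18 + BUN/2.8
= 2·144 + 101/18 + 23/2.8
= 288 + 5.61 + 8.21
= 301.82 mOsm/kg ≈ 301.8 mOsm/kg
Osmolar gap = measured − calculated = 353 − 301.8 = 51.2 mOsm/kg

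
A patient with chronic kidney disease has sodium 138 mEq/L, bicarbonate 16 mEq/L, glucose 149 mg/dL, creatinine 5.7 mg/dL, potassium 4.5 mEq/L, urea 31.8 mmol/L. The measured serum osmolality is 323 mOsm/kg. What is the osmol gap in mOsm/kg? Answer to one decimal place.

6.9 mOsm/kg

Calculated osmolality = 2·Na + glucose/18 + urea
= 2·138 + 149/18 + 31.8
= 276 + 8.28 + 31.80
= 316.08 mOsm/kg ≈ 316.1 mOsm/kg
Osmolar gap = measured − calculated = 323 − 316.1 = 6.9 mOsm/kg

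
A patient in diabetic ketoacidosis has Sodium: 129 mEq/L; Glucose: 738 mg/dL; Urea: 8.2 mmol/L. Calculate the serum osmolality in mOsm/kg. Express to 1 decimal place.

Calculated osmolality = 2·Na + glucose/18 + urea
= 2·129 + 738/18 + 8.2
= 258 + 41 + 8.20
= 307.2 mOsm/kg

307.2 mOsm/kg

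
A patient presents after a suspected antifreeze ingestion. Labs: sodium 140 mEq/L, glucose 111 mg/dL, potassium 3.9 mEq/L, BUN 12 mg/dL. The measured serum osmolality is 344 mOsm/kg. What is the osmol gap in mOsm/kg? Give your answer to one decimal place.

53.5 mOsm/kg

Calculated osmolality = 2·Na + glucose/18 + BUN/2.8
= 2·140 + 111/18 + 12/2.8
= 280 + 6.17 + 4.29
= 290.46 mOsm/kg ≈ 290.5 mOsm/kg
Osmolar gap = measured − calculated = 344 − 290.5 = 53.5 mOsm/kg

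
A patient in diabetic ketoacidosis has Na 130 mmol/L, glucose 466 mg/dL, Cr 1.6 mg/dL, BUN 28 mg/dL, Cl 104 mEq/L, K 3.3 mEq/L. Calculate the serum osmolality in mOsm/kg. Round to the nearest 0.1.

295.9 mOsm/kg

Calculated osmolality = 2·Na + glucose/18 + BUN/2.8
= 2·130 + 466/18 + 28/2.8
= 260 + 25.89 + 10
= 295.89 mOsm/kg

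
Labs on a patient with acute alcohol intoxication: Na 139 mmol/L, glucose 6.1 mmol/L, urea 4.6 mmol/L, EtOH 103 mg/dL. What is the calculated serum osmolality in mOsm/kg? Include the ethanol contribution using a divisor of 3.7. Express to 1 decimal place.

Calculated osmolality = 2·Na + glucose + urea + ethanol/3.7
= 2·139 + 6.1 + 4.6 + 103/3.7
= 278 + 6.10 + 4.60 + 27.84
= 316.54 mOsm/kg

316.5 mOsm/kg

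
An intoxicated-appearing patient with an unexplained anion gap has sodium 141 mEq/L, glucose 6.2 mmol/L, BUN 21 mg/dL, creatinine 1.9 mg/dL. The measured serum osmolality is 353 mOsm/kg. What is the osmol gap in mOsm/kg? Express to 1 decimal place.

57.3 mOsm/kg

Calculated osmolality = 2·Na + glucose + BUN/2.8
= 2·141 + 6.2 + 21/2.8
= 282 + 6.20 + 7.50
= 295.7 mOsm/kg ≈ 295.7 mOsm/kg
Osmolar gap = measured − calculated = 353 − 295.7 = 57.3 mOsm/kg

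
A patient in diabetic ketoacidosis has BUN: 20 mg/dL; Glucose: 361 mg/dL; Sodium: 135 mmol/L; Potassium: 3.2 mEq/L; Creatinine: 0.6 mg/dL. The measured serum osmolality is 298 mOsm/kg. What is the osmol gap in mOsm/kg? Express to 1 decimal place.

0.8 mOsm/kg

Calculated osmolality = 2·Na + glucose/18 + BUN/2.8
= 2·135 + 361/18 + 20/2.8
= 270 + 20.06 + 7.14
= 297.2 mOsm/kg ≈ 297.2 mOsm/kg
Osmolar gap = measured − calculated = 298 − 297.2 = 0.8 mOsm/kg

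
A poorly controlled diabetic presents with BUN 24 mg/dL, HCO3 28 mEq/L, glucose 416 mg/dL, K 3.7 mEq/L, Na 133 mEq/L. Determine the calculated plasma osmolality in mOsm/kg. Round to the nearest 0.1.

Calculated osmolality = 2·Na + glucose/18 + BUN/2.8
= 2·133 + 416/18 + 24/2.8
= 266 + 23.11 + 8.57
= 297.68 mOsm/kg

297.7 mOsm/kg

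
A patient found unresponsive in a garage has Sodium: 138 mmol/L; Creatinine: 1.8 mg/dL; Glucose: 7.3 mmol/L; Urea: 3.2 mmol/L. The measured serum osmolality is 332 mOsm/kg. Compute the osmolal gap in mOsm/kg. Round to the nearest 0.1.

Calculated osmolality = 2·Na + glucose + urea
= 2·138 + 7.3 + 3.2
= 276 + 7.30 + 3.20
= 286.5 mOsm/kg ≈ 286.5 mOsm/kg
Osmolar gap = measured − calculated = 332 − 286.5 = 45.5 mOsm/kg

45.5 mOsm/kg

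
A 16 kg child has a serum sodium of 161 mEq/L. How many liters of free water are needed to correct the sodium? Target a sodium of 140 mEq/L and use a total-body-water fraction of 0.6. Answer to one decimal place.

TBW = 0.6 · 16 = 9.6 L
Free water deficit = TBW · (Na/140 − 1)
= 9.6 · (161/140 − 1)
= 9.6 · 0.15
= 1.44 L

1.4 L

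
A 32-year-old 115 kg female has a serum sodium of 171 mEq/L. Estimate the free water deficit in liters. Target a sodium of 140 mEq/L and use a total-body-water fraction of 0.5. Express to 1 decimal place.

TBW = 0.5 · 115 = 57.5 L
Free water deficit = TBW · (Na/140 − 1)
= 57.5 · (171/140 − 1)
= 57.5 · 0.2214
= 12.73 L

12.7 L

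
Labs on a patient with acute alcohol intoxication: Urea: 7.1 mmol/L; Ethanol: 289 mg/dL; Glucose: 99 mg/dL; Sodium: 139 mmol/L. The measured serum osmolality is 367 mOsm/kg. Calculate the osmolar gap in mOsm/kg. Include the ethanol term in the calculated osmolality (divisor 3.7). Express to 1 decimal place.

-1.7 mOsm/kg

Calculated osmolality = 2·Na + glucose/18 + urea + ethanol/3.7
= 2·139 + 99/18 + 7.1 + 289/3.7
= 278 + 5.50 + 7.10 + 78.11
= 368.71 mOsm/kg ≈ 368.7 mOsm/kg
Osmolar gap = measured − calculated = 367 − 368.7 = -1.7 mOsm/kg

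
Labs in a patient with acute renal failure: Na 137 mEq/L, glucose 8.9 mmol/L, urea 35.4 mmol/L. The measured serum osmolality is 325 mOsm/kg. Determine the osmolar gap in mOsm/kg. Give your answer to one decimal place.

Calculated osmolality = 2·Na + glucose + urea
= 2·137 + 8.9 + 35.4
= 274 + 8.90 + 35.40
= 318.3 mOsm/kg ≈ 318.3 mOsm/kg
Osmolar gap = measured − calculated = 325 − 318.3 = 6.7 mOsm/kg

6.7 mOsm/kg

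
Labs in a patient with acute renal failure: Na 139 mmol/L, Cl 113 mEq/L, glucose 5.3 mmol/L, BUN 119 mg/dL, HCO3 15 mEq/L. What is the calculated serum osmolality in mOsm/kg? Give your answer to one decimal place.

Calculated osmolality = 2·Na + glucose + BUN/2.8
= 2·139 + 5.3 + 119/2.8
= 278 + 5.30 + 42.50
= 325.8 mOsm/kg

325.8 mOsm/kg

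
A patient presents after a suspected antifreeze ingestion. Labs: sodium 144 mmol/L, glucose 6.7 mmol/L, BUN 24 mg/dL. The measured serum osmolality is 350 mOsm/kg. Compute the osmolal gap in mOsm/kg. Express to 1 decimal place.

46.7 mOsm/kg

Calculated osmolality = 2·Na + glucose + BUN/2.8
= 2·144 + 6.7 + 24/2.8
= 288 + 6.70 + 8.57
= 303.27 mOsm/kg ≈ 303.3 mOsm/kg
Osmolar gap = measured − calculated = 350 − 303.3 = 46.7 mOsm/kg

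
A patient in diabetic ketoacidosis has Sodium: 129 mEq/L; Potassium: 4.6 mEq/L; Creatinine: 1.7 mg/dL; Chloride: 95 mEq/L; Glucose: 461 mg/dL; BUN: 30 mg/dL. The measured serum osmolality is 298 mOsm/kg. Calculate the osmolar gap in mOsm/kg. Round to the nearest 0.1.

Calculated osmolality = 2·Na + glucose/18 + BUN/2.8
= 2·129 + 461/18 + 30/2.8
= 258 + 25.61 + 10.71
= 294.32 mOsm/kg ≈ 294.3 mOsm/kg
Osmolar gap = measured − calculated = 298 − 294.3 = 3.7 mOsm/kg

3.7 mOsm/kg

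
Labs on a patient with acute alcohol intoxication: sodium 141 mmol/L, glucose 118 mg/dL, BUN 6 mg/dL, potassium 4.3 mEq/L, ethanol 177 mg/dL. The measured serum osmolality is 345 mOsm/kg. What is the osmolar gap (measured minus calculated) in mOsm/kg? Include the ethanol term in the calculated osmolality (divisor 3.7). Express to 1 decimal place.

Calculated osmolality = 2·Na + glucose/18 + BUN/2.8 + ethanol/3.7
= 2·141 + 118/18 + 6/2.8 + 177/3.7
= 282 + 6.56 + 2.14 + 47.84
= 338.54 mOsm/kg ≈ 338.5 mOsm/kg
Osmolar gap = measured − calculated = 345 − 338.5 = 6.5 mOsm/kg

6.5 mOsm/kg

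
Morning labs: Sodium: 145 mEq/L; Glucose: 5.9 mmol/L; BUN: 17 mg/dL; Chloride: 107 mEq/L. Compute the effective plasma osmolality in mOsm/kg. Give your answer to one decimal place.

Effective osmolality excludes urea (freely permeant across cell membranes):
2·Na + glucose
= 2·145 + 5.9
= 290 + 5.9
= 295.9 mOsm/kg

295.9 mOsm/kg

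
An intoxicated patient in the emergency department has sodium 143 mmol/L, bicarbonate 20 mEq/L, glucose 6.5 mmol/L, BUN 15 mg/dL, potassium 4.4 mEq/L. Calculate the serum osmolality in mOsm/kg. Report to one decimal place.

297.9 mOsm/kg

Calculated osmolality = 2·Na + glucose + BUN/2.8
= 2·143 + 6.5 + 15/2.8
= 286 + 6.50 + 5.36
= 297.86 mOsm/kg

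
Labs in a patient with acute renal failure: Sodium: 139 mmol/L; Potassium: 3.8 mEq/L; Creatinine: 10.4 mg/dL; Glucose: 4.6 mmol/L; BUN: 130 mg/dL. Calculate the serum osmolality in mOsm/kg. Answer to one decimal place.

329.0 mOsm/kg

Calculated osmolality = 2·Na + glucose + BUN/2.8
= 2·139 + 4.6 + 130/2.8
= 278 + 4.60 + 46.43
= 329.03 mOsm/kg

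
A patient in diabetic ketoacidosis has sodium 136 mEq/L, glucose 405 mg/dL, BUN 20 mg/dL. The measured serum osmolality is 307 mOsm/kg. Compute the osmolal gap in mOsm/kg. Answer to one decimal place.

5.4 mOsm/kg

Calculated osmolality = 2·Na + glucose/18 + BUN/2.8
= 2·136 + 405/18 + 20/2.8
= 272 + 22.50 + 7.14
= 301.64 mOsm/kg ≈ 301.6 mOsm/kg
Osmolar gap = measured − calculated = 307 − 301.6 = 5.4 mOsm/kg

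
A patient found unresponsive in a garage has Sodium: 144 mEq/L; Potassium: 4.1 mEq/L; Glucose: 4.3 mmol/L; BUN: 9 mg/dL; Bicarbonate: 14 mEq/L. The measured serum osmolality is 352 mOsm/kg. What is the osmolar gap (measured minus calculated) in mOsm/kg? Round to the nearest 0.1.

56.5 mOsm/kg

Calculated osmolality = 2·Na + glucose + BUN/2.8
= 2·144 + 4.3 + 9/2.8
= 288 + 4.30 + 3.21
= 295.51 mOsm/kg ≈ 295.5 mOsm/kg
Osmolar gap = measured − calculated = 352 − 295.5 = 56.5 mOsm/kg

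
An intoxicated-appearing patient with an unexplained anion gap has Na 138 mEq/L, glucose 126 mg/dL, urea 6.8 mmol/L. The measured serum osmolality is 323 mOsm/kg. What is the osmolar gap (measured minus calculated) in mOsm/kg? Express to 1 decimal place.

Calculated osmolality = 2·Na + glucose/18 + urea
= 2·138 + 126/18 + 6.8
= 276 + 7 + 6.80
= 289.8 mOsm/kg ≈ 289.8 mOsm/kg
Osmolar gap = measured − calculated = 323 − 289.8 = 33.2 mOsm/kg

33.2 mOsm/kg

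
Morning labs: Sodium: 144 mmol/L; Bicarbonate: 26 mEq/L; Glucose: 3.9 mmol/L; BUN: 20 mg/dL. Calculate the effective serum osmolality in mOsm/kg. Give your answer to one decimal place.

Effective osmolality excludes urea (freely permeant across cell membranes):
2·Na + glucose
= 2·144 + 3.9
= 288 + 3.9
= 291.9 mOsm/kg

291.9 mOsm/kg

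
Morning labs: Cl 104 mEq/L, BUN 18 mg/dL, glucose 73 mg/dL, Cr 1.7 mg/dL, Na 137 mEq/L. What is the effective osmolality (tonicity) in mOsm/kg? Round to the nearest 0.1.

Effective osmolality excludes urea (freely permeant across cell membranes):
2·Na + glucose/18
= 2·137 + 73/18
= 274 + 4.06
= 278.06 mOsm/kg

278.1 mOsm/kg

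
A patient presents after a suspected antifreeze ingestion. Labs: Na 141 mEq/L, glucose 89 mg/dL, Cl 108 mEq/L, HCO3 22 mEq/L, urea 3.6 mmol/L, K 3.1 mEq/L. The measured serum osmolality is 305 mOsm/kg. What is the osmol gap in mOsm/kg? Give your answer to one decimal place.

14.5 mOsm/kg

Calculated osmolality = 2·Na + glucose/18 + urea
= 2·141 + 89/18 + 3.6
= 282 + 4.94 + 3.60
= 290.54 mOsm/kg ≈ 290.5 mOsm/kg
Osmolar gap = measured − calculated = 305 − 290.5 = 14.5 mOsm/kg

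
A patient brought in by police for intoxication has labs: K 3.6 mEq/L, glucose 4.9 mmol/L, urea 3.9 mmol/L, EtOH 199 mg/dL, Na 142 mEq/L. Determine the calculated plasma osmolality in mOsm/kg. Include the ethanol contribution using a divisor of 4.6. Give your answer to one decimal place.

336.1 mOsm/kg

Calculated osmolality = 2·Na + glucose + urea + ethanol/4.6
= 2·142 + 4.9 + 3.9 + 199/4.6
= 284 + 4.90 + 3.90 + 43.26
= 336.06 mOsm/kg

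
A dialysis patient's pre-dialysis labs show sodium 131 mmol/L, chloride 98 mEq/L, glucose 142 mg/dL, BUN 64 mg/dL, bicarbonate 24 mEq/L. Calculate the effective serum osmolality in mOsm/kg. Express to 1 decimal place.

269.9 mOsm/kg

Effective osmolality excludes urea (freely permeant across cell membranes):
2·Na + glucose/18
= 2·131 + 142/18
= 262 + 7.89
= 269.89 mOsm/kg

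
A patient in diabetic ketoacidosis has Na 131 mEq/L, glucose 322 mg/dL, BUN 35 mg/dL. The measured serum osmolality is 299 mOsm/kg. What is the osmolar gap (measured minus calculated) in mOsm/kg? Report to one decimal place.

Calculated osmolality = 2·Na + glucose/18 + BUN/2.8
= 2·131 + 322/18 + 35/2.8
= 262 + 17.89 + 12.50
= 292.39 mOsm/kg ≈ 292.4 mOsm/kg
Osmolar gap = measured − calculated = 299 − 292.4 = 6.6 mOsm/kg

6.6 mOsm/kg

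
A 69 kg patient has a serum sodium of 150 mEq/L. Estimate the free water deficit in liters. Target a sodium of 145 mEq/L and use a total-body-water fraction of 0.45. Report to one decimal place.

1.1 L

TBW = 0.45 · 69 = 31.05 L
Free water deficit = TBW · (Na/145 − 1)
= 31.05 · (150/145 − 1)
= 31.05 · 0.0345
= 1.07 L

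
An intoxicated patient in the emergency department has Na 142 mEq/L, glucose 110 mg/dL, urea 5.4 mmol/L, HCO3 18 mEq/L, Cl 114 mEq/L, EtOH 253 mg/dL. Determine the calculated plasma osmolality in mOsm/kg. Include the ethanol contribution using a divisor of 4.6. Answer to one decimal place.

350.5 mOsm/kg

Calculated osmolality = 2·Na + glucose/18 + urea + ethanol/4.6
= 2·142 + 110/18 + 5.4 + 253/4.6
= 284 + 6.11 + 5.40 + 55
= 350.51 mOsm/kg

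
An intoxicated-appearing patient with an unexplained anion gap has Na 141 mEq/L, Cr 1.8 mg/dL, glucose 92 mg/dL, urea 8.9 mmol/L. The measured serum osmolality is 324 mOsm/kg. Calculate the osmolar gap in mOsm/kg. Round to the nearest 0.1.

Calculated osmolality = 2·Na + glucose/18 + urea
= 2·141 + 92/18 + 8.9
= 282 + 5.11 + 8.90
= 296.01 mOsm/kg ≈ 296.0 mOsm/kg
Osmolar gap = measured − calculated = 324 − 296.0 = 28.0 mOsm/kg

28.0 mOsm/kg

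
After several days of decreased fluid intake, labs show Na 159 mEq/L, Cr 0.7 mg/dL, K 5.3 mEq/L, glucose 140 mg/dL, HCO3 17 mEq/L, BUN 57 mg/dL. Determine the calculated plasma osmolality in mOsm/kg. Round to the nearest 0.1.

346.1 mOsm/kg

Calculated osmolality = 2·Na + glucose/18 + BUN/2.8
= 2·159 + 140/18 + 57/2.8
= 318 + 7.78 + 20.36
= 346.14 mOsm/kg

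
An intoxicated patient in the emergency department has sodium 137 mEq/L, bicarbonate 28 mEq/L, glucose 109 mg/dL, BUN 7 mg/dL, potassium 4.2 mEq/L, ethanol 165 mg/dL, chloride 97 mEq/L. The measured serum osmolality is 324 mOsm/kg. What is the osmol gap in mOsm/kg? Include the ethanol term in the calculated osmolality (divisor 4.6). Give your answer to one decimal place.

5.6 mOsm/kg

Calculated osmolality = 2·Na + glucose/18 + BUN/2.8 + ethanol/4.6
= 2·137 + 109/18 + 7/2.8 + 165/4.6
= 274 + 6.06 + 2.50 + 35.87
= 318.43 mOsm/kg ≈ 318.4 mOsm/kg
Osmolar gap = measured − calculated = 324 − 318.4 = 5.6 mOsm/kg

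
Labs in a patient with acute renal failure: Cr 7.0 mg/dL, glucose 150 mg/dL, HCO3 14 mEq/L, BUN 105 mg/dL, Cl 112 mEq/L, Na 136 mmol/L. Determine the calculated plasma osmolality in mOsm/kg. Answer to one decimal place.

317.8 mOsm/kg

Calculated osmolality = 2·Na + glucose/18 + BUN/2.8
= 2·136 + 150/18 + 105/2.8
= 272 + 8.33 + 37.50
= 317.83 mOsm/kg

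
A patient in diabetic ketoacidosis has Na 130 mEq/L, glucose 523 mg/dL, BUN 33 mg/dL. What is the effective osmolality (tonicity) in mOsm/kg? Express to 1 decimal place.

Effective osmolality excludes urea (freely permeant across cell membranes):
2·Na + glucose/18
= 2·130 + 523/18
= 260 + 29.06
= 289.06 mOsm/kg

289.1 mOsm/kg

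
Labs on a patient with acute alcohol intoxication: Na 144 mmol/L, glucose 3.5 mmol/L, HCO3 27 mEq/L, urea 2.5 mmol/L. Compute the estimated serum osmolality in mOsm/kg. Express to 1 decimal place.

Calculated osmolality = 2·Na + glucose + urea
= 2·144 + 3.5 + 2.5
= 288 + 3.50 + 2.50
= 294 mOsm/kg

294.0 mOsm/kg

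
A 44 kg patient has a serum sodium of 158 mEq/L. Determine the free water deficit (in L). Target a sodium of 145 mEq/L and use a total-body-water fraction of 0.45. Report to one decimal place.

1.8 L

TBW = 0.45 · 44 = 19.8 L
Free water deficit = TBW · (Na/145 − 1)
= 19.8 · (158/145 − 1)
= 19.8 · 0.0897
= 1.78 L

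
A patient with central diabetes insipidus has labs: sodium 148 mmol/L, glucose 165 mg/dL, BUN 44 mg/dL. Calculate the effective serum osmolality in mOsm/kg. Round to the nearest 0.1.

305.2 mOsm/kg

Effective osmolality excludes urea (freely permeant across cell membranes):
2·Na + glucose/18
= 2·148 + 165/18
= 296 + 9.17
= 305.17 mOsm/kg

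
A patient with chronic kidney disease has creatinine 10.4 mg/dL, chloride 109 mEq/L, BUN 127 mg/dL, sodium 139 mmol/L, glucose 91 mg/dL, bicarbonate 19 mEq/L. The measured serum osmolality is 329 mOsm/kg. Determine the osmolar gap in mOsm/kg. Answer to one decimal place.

Calculated osmolality = 2·Na + glucose/18 + BUN/2.8
= 2·139 + 91/18 + 127/2.8
= 278 + 5.06 + 45.36
= 328.42 mOsm/kg ≈ 328.4 mOsm/kg
Osmolar gap = measured − calculated = 329 − 328.4 = 0.6 mOsm/kg

0.6 mOsm/kg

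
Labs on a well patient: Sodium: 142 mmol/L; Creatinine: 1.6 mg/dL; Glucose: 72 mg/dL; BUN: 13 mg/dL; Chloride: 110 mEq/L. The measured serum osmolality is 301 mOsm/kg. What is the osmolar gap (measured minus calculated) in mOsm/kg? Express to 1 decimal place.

Calculated osmolality = 2·Na + glucose/18 + BUN/2.8
= 2·142 + 72/18 + 13/2.8
= 284 + 4 + 4.64
= 292.64 mOsm/kg ≈ 292.6 mOsm/kg
Osmolar gap = measured − calculated = 301 − 292.6 = 8.4 mOsm/kg

8.4 mOsm/kg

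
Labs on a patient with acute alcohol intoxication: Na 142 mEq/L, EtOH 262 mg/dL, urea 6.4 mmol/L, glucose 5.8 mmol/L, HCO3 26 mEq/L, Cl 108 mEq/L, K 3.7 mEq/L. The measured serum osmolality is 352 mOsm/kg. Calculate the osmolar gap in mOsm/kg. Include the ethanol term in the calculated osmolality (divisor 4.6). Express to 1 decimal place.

-1.2 mOsm/kg

Calculated osmolality = 2·Na + glucose + urea + ethanol/4.6
= 2·142 + 5.8 + 6.4 + 262/4.6
= 284 + 5.80 + 6.40 + 56.96
= 353.16 mOsm/kg ≈ 353.2 mOsm/kg
Osmolar gap = measured − calculated = 352 − 353.2 = -1.2 mOsm/kg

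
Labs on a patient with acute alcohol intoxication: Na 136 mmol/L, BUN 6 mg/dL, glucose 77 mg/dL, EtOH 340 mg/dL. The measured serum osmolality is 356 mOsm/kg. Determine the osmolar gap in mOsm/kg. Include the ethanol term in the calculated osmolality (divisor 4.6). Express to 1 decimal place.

Calculated osmolality = 2·Na + glucose/18 + BUN/2.8 + ethanol/4.6
= 2·136 + 77/18 + 6/2.8 + 340/4.6
= 272 + 4.28 + 2.14 + 73.91
= 352.33 mOsm/kg ≈ 352.3 mOsm/kg
Osmolar gap = measured − calculated = 356 − 352.3 = 3.7 mOsm/kg

3.7 mOsm/kg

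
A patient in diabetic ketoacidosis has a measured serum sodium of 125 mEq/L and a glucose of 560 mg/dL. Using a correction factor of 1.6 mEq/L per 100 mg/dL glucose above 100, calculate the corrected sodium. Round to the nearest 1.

132 mEq/L

Corrected Na = measured Na + 1.6 · (glucose − 100)/100
= 125 + 1.6 · (560 − 100)/100
= 125 + 7.4
= 132.4 mEq/L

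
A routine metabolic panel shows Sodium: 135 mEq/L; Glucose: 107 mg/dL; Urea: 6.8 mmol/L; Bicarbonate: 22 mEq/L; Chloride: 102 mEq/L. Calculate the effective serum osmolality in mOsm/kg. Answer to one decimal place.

Effective osmolality excludes urea (freely permeant across cell membranes):
2·Na + glucose/18
= 2·135 + 107/18
= 270 + 5.94
= 275.94 mOsm/kg

275.9 mOsm/kg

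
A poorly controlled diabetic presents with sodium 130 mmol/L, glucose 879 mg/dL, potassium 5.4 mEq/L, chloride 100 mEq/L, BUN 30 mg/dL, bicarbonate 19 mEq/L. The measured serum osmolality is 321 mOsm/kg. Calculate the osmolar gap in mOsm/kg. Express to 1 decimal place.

1.5 mOsm/kg

Calculated osmolality = 2·Na + glucose/18 + BUN/2.8
= 2·130 + 879/18 + 30/2.8
= 260 + 48.83 + 10.71
= 319.54 mOsm/kg ≈ 319.5 mOsm/kg
Osmolar gap = measured − calculated = 321 − 319.5 = 1.5 mOsm/kg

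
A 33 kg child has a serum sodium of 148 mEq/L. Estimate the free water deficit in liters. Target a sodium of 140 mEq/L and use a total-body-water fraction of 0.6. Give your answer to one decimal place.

TBW = 0.6 · 33 = 19.8 L
Free water deficit = TBW · (Na/140 − 1)
= 19.8 · (148/140 − 1)
= 19.8 · 0.0571
= 1.13 L

1.1 L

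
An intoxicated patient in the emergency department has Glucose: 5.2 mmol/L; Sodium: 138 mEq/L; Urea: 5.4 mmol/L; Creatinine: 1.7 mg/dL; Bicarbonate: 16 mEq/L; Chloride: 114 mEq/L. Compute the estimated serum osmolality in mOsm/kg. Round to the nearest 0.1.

Calculated osmolality = 2·Na + glucose + urea
= 2·138 + 5.2 + 5.4
= 276 + 5.20 + 5.40
= 286.6 mOsm/kg

286.6 mOsm/kg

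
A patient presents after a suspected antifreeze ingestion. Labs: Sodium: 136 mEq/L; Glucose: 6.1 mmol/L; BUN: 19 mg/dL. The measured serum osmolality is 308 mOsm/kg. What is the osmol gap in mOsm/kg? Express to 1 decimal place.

Calculated osmolality = 2·Na + glucose + BUN/2.8
= 2·136 + 6.1 + 19/2.8
= 272 + 6.10 + 6.79
= 284.89 mOsm/kg ≈ 284.9 mOsm/kg
Osmolar gap = measured − calculated = 308 − 284.9 = 23.1 mOsm/kg

23.1 mOsm/kg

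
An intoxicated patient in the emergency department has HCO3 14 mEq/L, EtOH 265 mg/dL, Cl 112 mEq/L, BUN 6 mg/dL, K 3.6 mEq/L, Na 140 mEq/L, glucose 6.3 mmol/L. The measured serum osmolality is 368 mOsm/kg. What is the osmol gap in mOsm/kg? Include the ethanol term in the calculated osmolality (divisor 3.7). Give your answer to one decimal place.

Calculated osmolality = 2·Na + glucose + BUN/2.8 + ethanol/3.7
= 2·140 + 6.3 + 6/2.8 + 265/3.7
= 280 + 6.30 + 2.14 + 71.62
= 360.06 mOsm/kg ≈ 360.1 mOsm/kg
Osmolar gap = measured − calculated = 368 − 360.1 = 7.9 mOsm/kg

7.9 mOsm/kg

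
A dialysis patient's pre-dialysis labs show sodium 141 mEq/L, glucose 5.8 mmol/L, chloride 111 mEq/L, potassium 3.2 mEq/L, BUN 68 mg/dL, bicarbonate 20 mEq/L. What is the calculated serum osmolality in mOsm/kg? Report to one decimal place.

312.1 mOsm/kg

Calculated osmolality = 2·Na + glucose + BUN/2.8
= 2·141 + 5.8 + 68/2.8
= 282 + 5.80 + 24.29
= 312.09 mOsm/kg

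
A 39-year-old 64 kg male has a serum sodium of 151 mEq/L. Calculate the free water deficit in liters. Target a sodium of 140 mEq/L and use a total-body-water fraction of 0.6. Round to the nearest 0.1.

TBW = 0.6 · 64 = 38.4 L
Free water deficit = TBW · (Na/140 − 1)
= 38.4 · (151/140 − 1)
= 38.4 · 0.0786
= 3.02 L

3.0 L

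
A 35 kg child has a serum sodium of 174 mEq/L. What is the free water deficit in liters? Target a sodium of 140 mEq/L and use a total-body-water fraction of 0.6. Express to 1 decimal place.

TBW = 0.6 · 35 = 21 L
Free water deficit = TBW · (Na/140 − 1)
= 21 · (174/140 − 1)
= 21 · 0.2429
= 5.1 L

5.1 L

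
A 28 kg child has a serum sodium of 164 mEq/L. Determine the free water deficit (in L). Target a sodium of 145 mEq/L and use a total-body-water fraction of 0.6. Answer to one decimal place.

2.2 L

TBW = 0.6 · 28 = 16.8 L
Free water deficit = TBW · (Na/145 − 1)
= 16.8 · (164/145 − 1)
= 16.8 · 0.131
= 2.2 L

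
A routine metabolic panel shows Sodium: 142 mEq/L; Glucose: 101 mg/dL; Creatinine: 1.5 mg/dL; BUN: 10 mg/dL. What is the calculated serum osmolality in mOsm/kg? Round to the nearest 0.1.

Calculated osmolality = 2·Na + glucose/18 + BUN/2.8
= 2·142 + 101/18 + 10/2.8
= 284 + 5.61 + 3.57
= 293.18 mOsm/kg

293.2 mOsm/kg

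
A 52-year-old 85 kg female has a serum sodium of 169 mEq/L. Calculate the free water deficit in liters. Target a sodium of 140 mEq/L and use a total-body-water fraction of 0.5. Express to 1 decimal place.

8.8 L

TBW = 0.5 · 85 = 42.5 L
Free water deficit = TBW · (Na/140 − 1)
= 42.5 · (169/140 − 1)
= 42.5 · 0.2071
= 8.8 L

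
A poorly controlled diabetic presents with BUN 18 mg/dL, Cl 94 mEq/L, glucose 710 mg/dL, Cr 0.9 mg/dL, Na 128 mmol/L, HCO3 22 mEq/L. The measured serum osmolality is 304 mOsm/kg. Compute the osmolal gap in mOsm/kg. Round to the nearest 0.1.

Calculated osmolality = 2·Na + glucose/18 + BUN/2.8
= 2·128 + 710/18 + 18/2.8
= 256 + 39.44 + 6.43
= 301.87 mOsm/kg ≈ 301.9 mOsm/kg
Osmolar gap = measured − calculated = 304 − 301.9 = 2.1 mOsm/kg

2.1 mOsm/kg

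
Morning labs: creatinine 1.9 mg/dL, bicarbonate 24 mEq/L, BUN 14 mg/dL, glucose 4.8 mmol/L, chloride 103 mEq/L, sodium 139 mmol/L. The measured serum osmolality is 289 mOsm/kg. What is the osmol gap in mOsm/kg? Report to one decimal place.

1.2 mOsm/kg

Calculated osmolality = 2·Na + glucose + BUN/2.8
= 2·139 + 4.8 + 14/2.8
= 278 + 4.80 + 5
= 287.8 mOsm/kg ≈ 287.8 mOsm/kg
Osmolar gap = measured − calculated = 289 − 287.8 = 1.2 mOsm/kg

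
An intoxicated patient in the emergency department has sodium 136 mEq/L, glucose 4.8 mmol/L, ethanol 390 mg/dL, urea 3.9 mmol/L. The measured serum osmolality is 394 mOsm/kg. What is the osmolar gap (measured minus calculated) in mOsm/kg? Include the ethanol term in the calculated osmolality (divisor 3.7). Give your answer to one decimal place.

Calculated osmolality = 2·Na + glucose + urea + ethanol/3.7
= 2·136 + 4.8 + 3.9 + 390/3.7
= 272 + 4.80 + 3.90 + 105.41
= 386.11 mOsm/kg ≈ 386.1 mOsm/kg
Osmolar gap = measured − calculated = 394 − 386.1 = 7.9 mOsm/kg

7.9 mOsm/kg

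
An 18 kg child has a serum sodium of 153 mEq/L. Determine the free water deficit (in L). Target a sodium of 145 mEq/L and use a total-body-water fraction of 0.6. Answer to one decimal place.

0.6 L

TBW = 0.6 · 18 = 10.8 L
Free water deficit = TBW · (Na/145 − 1)
= 10.8 · (153/145 − 1)
= 10.8 · 0.0552
= 0.6 L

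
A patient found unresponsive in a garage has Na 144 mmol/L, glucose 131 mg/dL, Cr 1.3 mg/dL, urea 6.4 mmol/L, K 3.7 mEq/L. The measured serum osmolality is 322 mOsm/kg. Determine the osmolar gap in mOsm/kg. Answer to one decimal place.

Calculated osmolality = 2·Na + glucose/18 + urea
= 2·144 + 131/18 + 6.4
= 288 + 7.28 + 6.40
= 301.68 mOsm/kg ≈ 301.7 mOsm/kg
Osmolar gap = measured − calculated = 322 − 301.7 = 20.3 mOsm/kg

20.3 mOsm/kg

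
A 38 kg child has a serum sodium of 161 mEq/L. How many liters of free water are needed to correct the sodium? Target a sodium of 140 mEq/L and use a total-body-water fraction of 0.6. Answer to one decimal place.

TBW = 0.6 · 38 = 22.8 L
Free water deficit = TBW · (Na/140 − 1)
= 22.8 · (161/140 − 1)
= 22.8 · 0.15
= 3.42 L

3.4 L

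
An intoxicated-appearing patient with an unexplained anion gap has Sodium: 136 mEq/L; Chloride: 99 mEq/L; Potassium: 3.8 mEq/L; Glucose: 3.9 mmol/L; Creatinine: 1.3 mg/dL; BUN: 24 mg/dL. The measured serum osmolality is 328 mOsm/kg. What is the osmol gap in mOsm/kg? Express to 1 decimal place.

Calculated osmolality = 2·Na + glucose + BUN/2.8
= 2·136 + 3.9 + 24/2.8
= 272 + 3.90 + 8.57
= 284.47 mOsm/kg ≈ 284.5 mOsm/kg
Osmolar gap = measured − calculated = 328 − 284.5 = 43.5 mOsm/kg

43.5 mOsm/kg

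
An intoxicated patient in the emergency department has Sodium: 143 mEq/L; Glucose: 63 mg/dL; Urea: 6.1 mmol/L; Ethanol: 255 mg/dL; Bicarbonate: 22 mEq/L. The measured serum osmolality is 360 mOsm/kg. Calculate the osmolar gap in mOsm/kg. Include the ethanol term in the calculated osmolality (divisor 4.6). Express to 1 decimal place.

9.0 mOsm/kg

Calculated osmolality = 2·Na + glucose/18 + urea + ethanol/4.6
= 2·143 + 63/18 + 6.1 + 255/4.6
= 286 + 3.50 + 6.10 + 55.43
= 351.03 mOsm/kg ≈ 351.0 mOsm/kg
Osmolar gap = measured − calculated = 360 − 351.0 = 9.0 mOsm/kg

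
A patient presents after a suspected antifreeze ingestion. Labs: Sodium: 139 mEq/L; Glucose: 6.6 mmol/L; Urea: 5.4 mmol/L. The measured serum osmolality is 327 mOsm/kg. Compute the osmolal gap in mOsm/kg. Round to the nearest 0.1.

Calculated osmolality = 2·Na + glucose + urea
= 2·139 + 6.6 + 5.4
= 278 + 6.60 + 5.40
= 290 mOsm/kg ≈ 290.0 mOsm/kg
Osmolar gap = measured − calculated = 327 − 290.0 = 37.0 mOsm/kg

37.0 mOsm/kg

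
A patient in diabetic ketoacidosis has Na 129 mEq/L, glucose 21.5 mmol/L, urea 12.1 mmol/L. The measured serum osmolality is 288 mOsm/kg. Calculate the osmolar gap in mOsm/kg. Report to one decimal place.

-3.6 mOsm/kg

Calculated osmolality = 2·Na + glucose + urea
= 2·129 + 21.5 + 12.1
= 258 + 21.50 + 12.10
= 291.6 mOsm/kg ≈ 291.6 mOsm/kg
Osmolar gap = measured − calculated = 288 − 291.6 = -3.6 mOsm/kg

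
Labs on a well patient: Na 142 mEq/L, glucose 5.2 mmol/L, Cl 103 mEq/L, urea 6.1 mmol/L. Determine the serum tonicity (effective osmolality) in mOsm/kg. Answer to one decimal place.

289.2 mOsm/kg

Effective osmolality excludes urea (freely permeant across cell membranes):
2·Na + glucose
= 2·142 + 5.2
= 284 + 5.2
= 289.2 mOsm/kg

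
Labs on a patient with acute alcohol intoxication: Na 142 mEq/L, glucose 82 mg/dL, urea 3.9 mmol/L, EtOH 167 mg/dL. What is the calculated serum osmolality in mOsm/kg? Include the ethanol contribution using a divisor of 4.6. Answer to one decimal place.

328.8 mOsm/kg

Calculated osmolality = 2·Na + glucose/18 + urea + ethanol/4.6
= 2·142 + 82/18 + 3.9 + 167/4.6
= 284 + 4.56 + 3.90 + 36.30
= 328.76 mOsm/kg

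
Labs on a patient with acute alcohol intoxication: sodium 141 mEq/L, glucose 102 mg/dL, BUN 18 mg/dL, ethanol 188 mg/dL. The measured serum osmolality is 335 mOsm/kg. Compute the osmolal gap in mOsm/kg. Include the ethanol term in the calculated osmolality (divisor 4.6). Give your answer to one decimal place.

0.0 mOsm/kg

Calculated osmolality = 2·Na + glucose/18 + BUN/2.8 + ethanol/4.6
= 2·141 + 102/18 + 18/2.8 + 188/4.6
= 282 + 5.67 + 6.43 + 40.87
= 334.97 mOsm/kg ≈ 335.0 mOsm/kg
Osmolar gap = measured − calculated = 335 − 335.0 = 0.0 mOsm/kg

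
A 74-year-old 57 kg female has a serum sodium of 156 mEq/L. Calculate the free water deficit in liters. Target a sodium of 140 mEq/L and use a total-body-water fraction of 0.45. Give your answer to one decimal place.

TBW = 0.45 · 57 = 25.65 L
Free water deficit = TBW · (Na/140 − 1)
= 25.65 · (156/140 − 1)
= 25.65 · 0.1143
= 2.93 L

2.9 L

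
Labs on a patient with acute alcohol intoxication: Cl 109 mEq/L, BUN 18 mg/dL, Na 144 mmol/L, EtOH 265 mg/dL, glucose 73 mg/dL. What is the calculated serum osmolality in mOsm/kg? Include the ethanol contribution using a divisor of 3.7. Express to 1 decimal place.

Calculated osmolality = 2·Na + glucose/18 + BUN/2.8 + ethanol/3.7
= 2·144 + 73/18 + 18/2.8 + 265/3.7
= 288 + 4.06 + 6.43 + 71.62
= 370.11 mOsm/kg

370.1 mOsm/kg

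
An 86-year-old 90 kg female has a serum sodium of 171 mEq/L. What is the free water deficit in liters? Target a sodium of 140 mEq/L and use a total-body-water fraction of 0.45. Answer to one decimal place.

TBW = 0.45 · 90 = 40.5 L
Free water deficit = TBW · (Na/140 − 1)
= 40.5 · (171/140 − 1)
= 40.5 · 0.2214
= 8.97 L

9.0 L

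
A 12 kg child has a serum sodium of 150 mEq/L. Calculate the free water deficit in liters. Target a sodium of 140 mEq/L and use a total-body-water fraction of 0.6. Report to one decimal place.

0.5 L

TBW = 0.6 · 12 = 7.2 L
Free water deficit = TBW · (Na/140 − 1)
= 7.2 · (150/140 − 1)
= 7.2 · 0.0714
= 0.51 L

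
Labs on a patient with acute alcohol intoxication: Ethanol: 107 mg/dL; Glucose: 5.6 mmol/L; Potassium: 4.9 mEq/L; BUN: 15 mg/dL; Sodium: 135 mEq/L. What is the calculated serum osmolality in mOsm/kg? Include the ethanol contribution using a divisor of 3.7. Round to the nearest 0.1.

Calculated osmolality = 2·Na + glucose + BUN/2.8 + ethanol/3.7
= 2·135 + 5.6 + 15/2.8 + 107/3.7
= 270 + 5.60 + 5.36 + 28.92
= 309.88 mOsm/kg

309.9 mOsm/kg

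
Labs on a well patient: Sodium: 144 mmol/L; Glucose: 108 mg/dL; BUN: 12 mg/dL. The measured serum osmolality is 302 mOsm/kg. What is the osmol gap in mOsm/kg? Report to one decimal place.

3.7 mOsm/kg

Calculated osmolality = 2·Na + glucose/18 + BUN/2.8
= 2·144 + 108/18 + 12/2.8
= 288 + 6 + 4.29
= 298.29 mOsm/kg ≈ 298.3 mOsm/kg
Osmolar gap = measured − calculated = 302 − 298.3 = 3.7 mOsm/kg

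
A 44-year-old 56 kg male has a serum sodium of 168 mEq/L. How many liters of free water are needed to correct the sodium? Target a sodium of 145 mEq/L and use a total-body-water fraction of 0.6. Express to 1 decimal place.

TBW = 0.6 · 56 = 33.6 L
Free water deficit = TBW · (Na/145 − 1)
= 33.6 · (168/145 − 1)
= 33.6 · 0.1586
= 5.33 L

5.3 L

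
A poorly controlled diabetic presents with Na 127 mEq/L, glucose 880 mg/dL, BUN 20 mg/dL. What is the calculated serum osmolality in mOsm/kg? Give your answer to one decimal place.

310.0 mOsm/kg

Calculated osmolality = 2·Na + glucose/18 + BUN/2.8
= 2·127 + 880/18 + 20/2.8
= 254 + 48.89 + 7.14
= 310.03 mOsm/kg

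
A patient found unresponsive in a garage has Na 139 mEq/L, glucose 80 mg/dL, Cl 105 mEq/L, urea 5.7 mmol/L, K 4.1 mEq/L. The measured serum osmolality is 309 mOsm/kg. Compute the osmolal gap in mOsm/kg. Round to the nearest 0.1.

Calculated osmolality = 2·Na + glucose/18 + urea
= 2·139 + 80/18 + 5.7
= 278 + 4.44 + 5.70
= 288.14 mOsm/kg ≈ 288.1 mOsm/kg
Osmolar gap = measured − calculated = 309 − 288.1 = 20.9 mOsm/kg

20.9 mOsm/kg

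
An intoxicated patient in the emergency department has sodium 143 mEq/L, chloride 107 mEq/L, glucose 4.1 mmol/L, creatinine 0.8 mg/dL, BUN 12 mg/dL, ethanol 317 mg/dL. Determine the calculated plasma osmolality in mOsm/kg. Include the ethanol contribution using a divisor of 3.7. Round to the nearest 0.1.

Calculated osmolality = 2·Na + glucose + BUN/2.8 + ethanol/3.7
= 2·143 + 4.1 + 12/2.8 + 317/3.7
= 286 + 4.10 + 4.29 + 85.68
= 380.07 mOsm/kg

380.1 mOsm/kg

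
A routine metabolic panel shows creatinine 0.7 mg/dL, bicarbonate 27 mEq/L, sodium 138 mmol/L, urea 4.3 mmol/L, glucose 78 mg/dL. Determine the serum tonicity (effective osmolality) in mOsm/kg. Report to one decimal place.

Effective osmolality excludes urea (freely permeant across cell membranes):
2·Na + glucose/18
= 2·138 + 78/18
= 276 + 4.33
= 280.33 mOsm/kg

280.3 mOsm/kg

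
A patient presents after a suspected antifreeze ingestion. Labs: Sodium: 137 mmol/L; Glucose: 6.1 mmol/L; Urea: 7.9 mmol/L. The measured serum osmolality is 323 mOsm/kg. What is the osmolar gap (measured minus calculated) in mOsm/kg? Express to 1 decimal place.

Calculated osmolality = 2·Na + glucose + urea
= 2·137 + 6.1 + 7.9
= 274 + 6.10 + 7.90
= 288 mOsm/kg ≈ 288.0 mOsm/kg
Osmolar gap = measured − calculated = 323 − 288.0 = 35.0 mOsm/kg

35.0 mOsm/kg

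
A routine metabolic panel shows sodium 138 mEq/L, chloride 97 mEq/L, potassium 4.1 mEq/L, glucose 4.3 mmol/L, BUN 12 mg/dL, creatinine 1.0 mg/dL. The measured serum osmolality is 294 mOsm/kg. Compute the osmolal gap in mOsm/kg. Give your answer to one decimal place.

9.4 mOsm/kg

Calculated osmolality = 2·Na + glucose + BUN/2.8
= 2·138 + 4.3 + 12/2.8
= 276 + 4.30 + 4.29
= 284.59 mOsm/kg ≈ 284.6 mOsm/kg
Osmolar gap = measured − calculated = 294 − 284.6 = 9.4 mOsm/kg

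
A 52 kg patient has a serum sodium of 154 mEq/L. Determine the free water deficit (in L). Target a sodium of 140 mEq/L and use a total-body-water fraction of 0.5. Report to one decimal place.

2.6 L

TBW = 0.5 · 52 = 26 L
Free water deficit = TBW · (Na/140 − 1)
= 26 · (154/140 − 1)
= 26 · 0.1
= 2.6 L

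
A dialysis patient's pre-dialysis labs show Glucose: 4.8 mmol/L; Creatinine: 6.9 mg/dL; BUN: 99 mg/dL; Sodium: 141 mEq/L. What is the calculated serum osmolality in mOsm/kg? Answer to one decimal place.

Calculated osmolality = 2·Na + glucose + BUN/2.8
= 2·141 + 4.8 + 99/2.8
= 282 + 4.80 + 35.36
= 322.16 mOsm/kg

322.2 mOsm/kg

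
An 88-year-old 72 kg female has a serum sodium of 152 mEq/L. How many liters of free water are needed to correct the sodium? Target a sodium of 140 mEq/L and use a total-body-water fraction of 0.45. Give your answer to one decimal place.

TBW = 0.45 · 72 = 32.4 L
Free water deficit = TBW · (Na/140 − 1)
= 32.4 · (152/140 − 1)
= 32.4 · 0.0857
= 2.78 L

2.8 L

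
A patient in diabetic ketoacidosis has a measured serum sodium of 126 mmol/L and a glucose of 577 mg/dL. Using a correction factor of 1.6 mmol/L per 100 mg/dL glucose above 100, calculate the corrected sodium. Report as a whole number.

134 mmol/L

Corrected Na = measured Na + 1.6 · (glucose − 100)/100
= 126 + 1.6 · (577 − 100)/100
= 126 + 7.6
= 133.6 mmol/L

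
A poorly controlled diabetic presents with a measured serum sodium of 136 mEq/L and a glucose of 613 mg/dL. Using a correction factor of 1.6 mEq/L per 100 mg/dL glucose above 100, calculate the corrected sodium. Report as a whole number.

Corrected Na = measured Na + 1.6 · (glucose − 100)/100
= 136 + 1.6 · (613 − 100)/100
= 136 + 8.2
= 144.2 mEq/L

144 mEq/L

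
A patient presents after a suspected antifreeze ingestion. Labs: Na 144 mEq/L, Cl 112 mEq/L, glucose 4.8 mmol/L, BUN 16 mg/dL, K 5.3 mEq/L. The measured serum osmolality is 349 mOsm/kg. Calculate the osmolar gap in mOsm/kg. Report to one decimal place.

Calculated osmolality = 2·Na + glucose + BUN/2.8
= 2·144 + 4.8 + 16/2.8
= 288 + 4.80 + 5.71
= 298.51 mOsm/kg ≈ 298.5 mOsm/kg
Osmolar gap = measured − calculated = 349 − 298.5 = 50.5 mOsm/kg

50.5 mOsm/kg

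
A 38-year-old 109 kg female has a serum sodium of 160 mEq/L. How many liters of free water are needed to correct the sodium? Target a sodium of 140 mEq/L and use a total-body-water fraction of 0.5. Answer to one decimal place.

TBW = 0.5 · 109 = 54.5 L
Free water deficit = TBW · (Na/140 − 1)
= 54.5 · (160/140 − 1)
= 54.5 · 0.1429
= 7.79 L

7.8 L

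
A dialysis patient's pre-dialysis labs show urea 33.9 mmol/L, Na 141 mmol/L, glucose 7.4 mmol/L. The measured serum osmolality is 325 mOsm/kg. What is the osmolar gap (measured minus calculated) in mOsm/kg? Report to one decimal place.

1.7 mOsm/kg

Calculated osmolality = 2·Na + glucose + urea
= 2·141 + 7.4 + 33.9
= 282 + 7.40 + 33.90
= 323.3 mOsm/kg ≈ 323.3 mOsm/kg
Osmolar gap = measured − calculated = 325 − 323.3 = 1.7 mOsm/kg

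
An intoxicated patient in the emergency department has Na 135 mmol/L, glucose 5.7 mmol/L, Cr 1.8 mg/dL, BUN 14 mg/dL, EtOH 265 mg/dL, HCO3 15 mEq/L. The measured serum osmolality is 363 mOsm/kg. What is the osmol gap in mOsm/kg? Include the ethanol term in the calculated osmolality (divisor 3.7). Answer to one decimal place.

10.7 mOsm/kg

Calculated osmolality = 2·Na + glucose + BUN/2.8 + ethanol/3.7
= 2·135 + 5.7 + 14/2.8 + 265/3.7
= 270 + 5.70 + 5 + 71.62
= 352.32 mOsm/kg ≈ 352.3 mOsm/kg
Osmolar gap = measured − calculated = 363 − 352.3 = 10.7 mOsm/kg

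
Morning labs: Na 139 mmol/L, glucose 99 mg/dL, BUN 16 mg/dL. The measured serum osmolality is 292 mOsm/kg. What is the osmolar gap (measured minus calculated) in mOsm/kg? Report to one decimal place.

Calculated osmolality = 2·Na + glucose/18 + BUN/2.8
= 2·139 + 99/18 + 16/2.8
= 278 + 5.50 + 5.71
= 289.21 mOsm/kg ≈ 289.2 mOsm/kg
Osmolar gap = measured − calculated = 292 − 289.2 = 2.8 mOsm/kg

2.8 mOsm/kg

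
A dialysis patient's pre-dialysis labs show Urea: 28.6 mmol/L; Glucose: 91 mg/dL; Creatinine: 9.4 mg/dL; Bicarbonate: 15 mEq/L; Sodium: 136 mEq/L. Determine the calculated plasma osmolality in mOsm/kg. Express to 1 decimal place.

Calculated osmolality = 2·Na + glucose/18 + urea
= 2·136 + 91/18 + 28.6
= 272 + 5.06 + 28.60
= 305.66 mOsm/kg

305.7 mOsm/kg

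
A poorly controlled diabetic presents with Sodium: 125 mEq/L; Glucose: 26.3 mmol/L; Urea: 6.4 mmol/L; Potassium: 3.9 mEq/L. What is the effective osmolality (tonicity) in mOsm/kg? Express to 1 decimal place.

Effective osmolality excludes urea (freely permeant across cell membranes):
2·Na + glucose
= 2·125 + 26.3
= 250 + 26.3
= 276.3 mOsm/kg

276.3 mOsm/kg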